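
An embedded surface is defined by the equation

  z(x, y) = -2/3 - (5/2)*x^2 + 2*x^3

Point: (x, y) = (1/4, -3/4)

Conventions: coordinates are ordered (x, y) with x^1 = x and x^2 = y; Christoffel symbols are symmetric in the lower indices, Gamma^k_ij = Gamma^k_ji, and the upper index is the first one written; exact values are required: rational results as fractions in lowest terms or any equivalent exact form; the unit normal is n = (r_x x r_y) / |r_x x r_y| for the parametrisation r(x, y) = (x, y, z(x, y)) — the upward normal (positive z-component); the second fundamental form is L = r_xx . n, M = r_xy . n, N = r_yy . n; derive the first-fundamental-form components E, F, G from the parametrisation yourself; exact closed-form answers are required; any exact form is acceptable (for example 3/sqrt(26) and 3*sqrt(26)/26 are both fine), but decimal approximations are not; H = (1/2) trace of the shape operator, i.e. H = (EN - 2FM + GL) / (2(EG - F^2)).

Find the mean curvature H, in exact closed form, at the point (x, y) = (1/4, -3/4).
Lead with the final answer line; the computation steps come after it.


Answer: H = -512*sqrt(113)/12769

z_x = -7/8, z_y = 0, z_xx = -2, z_xy = 0, z_yy = 0
E = 113/64, F = 0, G = 1; answer radicand W^2 = 113/64
unnormalised second-form numerators: l = -2, m = 0, n = 0; L = l/sqrt(113/64), and similarly M = m/sqrt(W^2), N = n/sqrt(W^2)
H = (E*n - 2*F*m + G*l) / (2*(EG - F^2)*sqrt(W^2)); E*n - 2*F*m + G*l = -2, EG - F^2 = 113/64, so H = (-64/113)/sqrt(113/64)


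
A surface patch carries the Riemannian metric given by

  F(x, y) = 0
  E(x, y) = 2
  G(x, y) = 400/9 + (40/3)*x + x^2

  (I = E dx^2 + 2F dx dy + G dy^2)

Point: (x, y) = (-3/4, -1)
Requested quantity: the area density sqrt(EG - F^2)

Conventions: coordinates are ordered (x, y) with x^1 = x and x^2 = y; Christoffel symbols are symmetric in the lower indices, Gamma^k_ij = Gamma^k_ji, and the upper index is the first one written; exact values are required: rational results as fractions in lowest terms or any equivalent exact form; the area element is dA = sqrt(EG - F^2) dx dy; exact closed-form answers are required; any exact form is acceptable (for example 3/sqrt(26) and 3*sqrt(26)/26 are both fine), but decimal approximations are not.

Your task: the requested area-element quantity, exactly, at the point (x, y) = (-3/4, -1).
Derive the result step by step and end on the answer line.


E = 2, F = 0, G = 5041/144; EG - F^2 = 5041/72

Answer: sqrt(EG - F^2) = 71*sqrt(2)/12


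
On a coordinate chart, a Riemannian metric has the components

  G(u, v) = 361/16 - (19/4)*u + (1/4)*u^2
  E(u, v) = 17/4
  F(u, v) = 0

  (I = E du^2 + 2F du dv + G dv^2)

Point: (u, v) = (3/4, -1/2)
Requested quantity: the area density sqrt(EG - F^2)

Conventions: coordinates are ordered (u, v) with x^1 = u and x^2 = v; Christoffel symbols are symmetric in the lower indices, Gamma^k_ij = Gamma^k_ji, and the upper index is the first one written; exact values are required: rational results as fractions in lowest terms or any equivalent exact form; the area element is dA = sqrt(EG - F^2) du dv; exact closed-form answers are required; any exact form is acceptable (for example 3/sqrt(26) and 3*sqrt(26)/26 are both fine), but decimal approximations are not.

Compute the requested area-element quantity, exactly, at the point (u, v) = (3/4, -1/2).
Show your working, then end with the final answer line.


E = 17/4, F = 0, G = 1225/64; EG - F^2 = 20825/256

Answer: sqrt(EG - F^2) = 35*sqrt(17)/16


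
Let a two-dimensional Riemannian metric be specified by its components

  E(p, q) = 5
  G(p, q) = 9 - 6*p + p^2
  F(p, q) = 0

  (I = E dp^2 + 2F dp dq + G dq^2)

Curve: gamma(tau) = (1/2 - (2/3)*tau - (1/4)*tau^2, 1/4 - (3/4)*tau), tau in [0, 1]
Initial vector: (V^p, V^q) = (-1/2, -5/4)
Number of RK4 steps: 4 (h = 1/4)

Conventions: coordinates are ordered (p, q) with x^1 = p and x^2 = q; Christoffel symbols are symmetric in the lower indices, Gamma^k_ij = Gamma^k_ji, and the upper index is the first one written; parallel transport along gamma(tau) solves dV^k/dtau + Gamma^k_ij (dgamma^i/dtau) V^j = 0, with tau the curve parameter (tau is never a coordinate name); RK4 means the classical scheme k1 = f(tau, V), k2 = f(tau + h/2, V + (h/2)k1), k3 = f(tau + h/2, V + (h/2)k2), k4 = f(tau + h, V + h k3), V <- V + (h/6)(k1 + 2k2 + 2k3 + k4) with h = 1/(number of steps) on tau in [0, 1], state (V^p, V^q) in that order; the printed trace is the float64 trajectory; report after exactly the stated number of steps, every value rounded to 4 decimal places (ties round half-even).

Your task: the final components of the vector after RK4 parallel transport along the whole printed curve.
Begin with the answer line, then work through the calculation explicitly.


Answer: V^p = -0.9321, V^q = -0.7560

gamma'(tau) = (-2/3 - (1/2)*tau, -3/4); f(tau, V)^k = -Gamma^k_ij(gamma(tau)) gamma'^i(tau) V^j; h = 1/4; intermediate values shown to 6 dp
curve data and Christoffel symbols at the stage parameters:
  tau = 0.000000: gamma = (0.500000, 0.250000), gamma' = (-0.666667, -0.750000); Gamma_ppp = 0.000000, Gamma_ppq = 0.000000, Gamma_pqq = 0.500000, Gamma_qpp = 0.000000, Gamma_qpq = -0.400000, Gamma_qqq = 0.000000
  tau = 0.125000: gamma = (0.412760, 0.156250), gamma' = (-0.729167, -0.750000); Gamma_ppp = 0.000000, Gamma_ppq = 0.000000, Gamma_pqq = 0.517448, Gamma_qpp = 0.000000, Gamma_qpq = -0.386512, Gamma_qqq = 0.000000
  tau = 0.250000: gamma = (0.317708, 0.062500), gamma' = (-0.791667, -0.750000); Gamma_ppp = 0.000000, Gamma_ppq = 0.000000, Gamma_pqq = 0.536458, Gamma_qpp = 0.000000, Gamma_qpq = -0.372816, Gamma_qqq = 0.000000
  tau = 0.375000: gamma = (0.214844, -0.031250), gamma' = (-0.854167, -0.750000); Gamma_ppp = 0.000000, Gamma_ppq = 0.000000, Gamma_pqq = 0.557031, Gamma_qpp = 0.000000, Gamma_qpq = -0.359046, Gamma_qqq = 0.000000
  tau = 0.500000: gamma = (0.104167, -0.125000), gamma' = (-0.916667, -0.750000); Gamma_ppp = 0.000000, Gamma_ppq = 0.000000, Gamma_pqq = 0.579167, Gamma_qpp = 0.000000, Gamma_qpq = -0.345324, Gamma_qqq = 0.000000
  tau = 0.625000: gamma = (-0.014323, -0.218750), gamma' = (-0.979167, -0.750000); Gamma_ppp = 0.000000, Gamma_ppq = 0.000000, Gamma_pqq = 0.602865, Gamma_qpp = 0.000000, Gamma_qpq = -0.331749, Gamma_qqq = 0.000000
  tau = 0.750000: gamma = (-0.140625, -0.312500), gamma' = (-1.041667, -0.750000); Gamma_ppp = 0.000000, Gamma_ppq = 0.000000, Gamma_pqq = 0.628125, Gamma_qpp = 0.000000, Gamma_qpq = -0.318408, Gamma_qqq = 0.000000
  tau = 0.875000: gamma = (-0.274740, -0.406250), gamma' = (-1.104167, -0.750000); Gamma_ppp = 0.000000, Gamma_ppq = 0.000000, Gamma_pqq = 0.654948, Gamma_qpp = 0.000000, Gamma_qpq = -0.305368, Gamma_qqq = 0.000000
  tau = 1.000000: gamma = (-0.416667, -0.500000), gamma' = (-1.166667, -0.750000); Gamma_ppp = 0.000000, Gamma_ppq = 0.000000, Gamma_pqq = 0.683333, Gamma_qpp = 0.000000, Gamma_qpq = -0.292683, Gamma_qqq = 0.000000
step 0: V^p = -0.5000, V^q = -1.2500
step 1: k1 = (-0.468750, 0.483333), k2 = (-0.461661, 0.497190), k3 = (-0.460988, 0.496445), k4 = (-0.452994, 0.504331); V <- V + (h/6)(k1 + 2k2 + 2k3 + k4): V^p = -0.6153, V^q = -1.1260
step 2: k1 = (-0.453057, 0.504390), k2 = (-0.444091, 0.506944), k3 = (-0.443958, 0.506545), k4 = (-0.434118, 0.504461); V <- V + (h/6)(k1 + 2k2 + 2k3 + k4): V^p = -0.7263, V^q = -0.9996
step 3: k1 = (-0.434180, 0.504502), k2 = (-0.423432, 0.498414), k3 = (-0.423776, 0.498327), k4 = (-0.412193, 0.488942); V <- V + (h/6)(k1 + 2k2 + 2k3 + k4): V^p = -0.8321, V^q = -0.8751
step 4: k1 = (-0.412252, 0.488965), k2 = (-0.399834, 0.476835), k3 = (-0.400579, 0.476991), k4 = (-0.387372, 0.462740); V <- V + (h/6)(k1 + 2k2 + 2k3 + k4): V^p = -0.9321, V^q = -0.7560


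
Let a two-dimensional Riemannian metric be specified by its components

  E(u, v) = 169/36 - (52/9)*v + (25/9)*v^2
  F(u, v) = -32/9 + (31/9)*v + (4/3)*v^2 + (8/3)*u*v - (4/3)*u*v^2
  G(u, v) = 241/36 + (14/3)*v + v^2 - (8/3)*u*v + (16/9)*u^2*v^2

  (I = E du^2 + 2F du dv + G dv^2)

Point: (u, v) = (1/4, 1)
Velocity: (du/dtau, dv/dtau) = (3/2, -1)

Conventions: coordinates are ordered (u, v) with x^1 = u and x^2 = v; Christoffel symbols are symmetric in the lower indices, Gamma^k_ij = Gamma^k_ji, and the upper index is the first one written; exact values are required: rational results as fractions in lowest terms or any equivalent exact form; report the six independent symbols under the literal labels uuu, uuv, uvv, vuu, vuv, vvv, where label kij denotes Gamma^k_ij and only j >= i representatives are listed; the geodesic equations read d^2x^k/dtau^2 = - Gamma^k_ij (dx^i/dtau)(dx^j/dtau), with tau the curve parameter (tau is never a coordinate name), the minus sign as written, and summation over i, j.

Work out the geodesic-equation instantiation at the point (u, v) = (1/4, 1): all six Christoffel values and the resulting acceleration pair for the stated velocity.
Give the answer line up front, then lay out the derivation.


Answer: Gamma_uuu = -224/1753, Gamma_uuv = 92/22789, Gamma_uvv = 7756/1753, Gamma_vuu = 244/1753, Gamma_vuv = -1728/22789, Gamma_vvv = -560/1753; accelerations (d^2u/dtau^2, d^2v/dtau^2) = (-94000/22789, -5041/22789)

E = 61/36, F = 14/9, G = 425/36 at the point
E_u = 0, E_v = -2/9, F_u = 4/3, F_v = 55/9, G_u = -16/9, G_v = 56/9
EG - F^2 = 22789/1296;  g^inv = (1296/22789) * [[425/36, -14/9], [-14/9, 61/36]]
first-kind symbols [ij,l] = (1/2)(d_i g_jl + d_j g_il - d_l g_ij): [uu,u] = E_u/2 = 0, [uu,v] = F_u - E_v/2 = 13/9, [uv,u] = E_v/2 = -1/9, [uv,v] = G_u/2 = -8/9, [vv,u] = F_v - G_u/2 = 7, [vv,v] = G_v/2 = 28/9
Gamma^u_ij = (G*[ij,u] - F*[ij,v])/(EG - F^2), Gamma^v_ij = (E*[ij,v] - F*[ij,u])/(EG - F^2)
Gamma_uuu = -224/1753, Gamma_uuv = 92/22789, Gamma_uvv = 7756/1753, Gamma_vuu = 244/1753, Gamma_vuv = -1728/22789, Gamma_vvv = -560/1753
d^2u/dtau^2 = -(Gamma_uuu*(3/2)^2 + 2*Gamma_uuv*(3/2)*(-1) + Gamma_uvv*(-1)^2) = -94000/22789
d^2v/dtau^2 = -(Gamma_vuu*(3/2)^2 + 2*Gamma_vuv*(3/2)*(-1) + Gamma_vvv*(-1)^2) = -5041/22789


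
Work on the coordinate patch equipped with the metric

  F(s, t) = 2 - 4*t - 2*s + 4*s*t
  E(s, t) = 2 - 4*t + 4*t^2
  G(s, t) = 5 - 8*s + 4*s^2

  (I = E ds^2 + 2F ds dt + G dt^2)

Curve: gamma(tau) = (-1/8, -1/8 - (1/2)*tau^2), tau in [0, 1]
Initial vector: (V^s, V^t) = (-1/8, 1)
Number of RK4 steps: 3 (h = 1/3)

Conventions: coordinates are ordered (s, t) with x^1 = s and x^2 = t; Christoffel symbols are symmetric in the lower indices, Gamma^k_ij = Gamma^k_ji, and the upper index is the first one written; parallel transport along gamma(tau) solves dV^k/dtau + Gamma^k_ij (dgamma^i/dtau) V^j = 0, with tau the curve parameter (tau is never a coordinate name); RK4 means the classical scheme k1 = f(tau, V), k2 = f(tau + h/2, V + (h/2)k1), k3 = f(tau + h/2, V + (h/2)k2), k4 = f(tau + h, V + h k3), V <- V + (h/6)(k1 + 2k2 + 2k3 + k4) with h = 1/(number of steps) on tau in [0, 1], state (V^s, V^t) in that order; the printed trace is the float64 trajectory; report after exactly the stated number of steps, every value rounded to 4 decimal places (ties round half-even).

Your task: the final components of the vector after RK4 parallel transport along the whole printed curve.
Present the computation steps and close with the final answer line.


gamma'(tau) = (0, -tau); f(tau, V)^k = -Gamma^k_ij(gamma(tau)) gamma'^i(tau) V^j; h = 1/3; intermediate values shown to 6 dp
curve data and Christoffel symbols at the stage parameters:
  tau = 0.000000: gamma = (-0.125000, -0.125000), gamma' = (0.000000, 0.000000); Gamma_sss = 0.000000, Gamma_sst = -0.327869, Gamma_stt = 0.000000, Gamma_tss = 0.000000, Gamma_tst = -0.590164, Gamma_ttt = 0.000000
  tau = 0.166667: gamma = (-0.125000, -0.138889), gamma' = (0.000000, -0.166667); Gamma_sss = 0.000000, Gamma_sst = -0.332097, Gamma_stt = 0.000000, Gamma_tss = 0.000000, Gamma_tst = -0.584779, Gamma_ttt = 0.000000
  tau = 0.333333: gamma = (-0.125000, -0.180556), gamma' = (0.000000, -0.333333); Gamma_sss = 0.000000, Gamma_sst = -0.343927, Gamma_stt = 0.000000, Gamma_tss = 0.000000, Gamma_tst = -0.568532, Gamma_ttt = 0.000000
  tau = 0.500000: gamma = (-0.125000, -0.250000), gamma' = (0.000000, -0.500000); Gamma_sss = 0.000000, Gamma_sst = -0.360902, Gamma_stt = 0.000000, Gamma_tss = 0.000000, Gamma_tst = -0.541353, Gamma_ttt = 0.000000
  tau = 0.666667: gamma = (-0.125000, -0.347222), gamma' = (0.000000, -0.666667); Gamma_sss = 0.000000, Gamma_sst = -0.379340, Gamma_stt = 0.000000, Gamma_tss = 0.000000, Gamma_tst = -0.503714, Gamma_ttt = 0.000000
  tau = 0.833333: gamma = (-0.125000, -0.472222), gamma' = (0.000000, -0.833333); Gamma_sss = 0.000000, Gamma_sst = -0.395077, Gamma_stt = 0.000000, Gamma_tss = 0.000000, Gamma_tst = -0.457161, Gamma_ttt = 0.000000
  tau = 1.000000: gamma = (-0.125000, -0.625000), gamma' = (0.000000, -1.000000); Gamma_sss = 0.000000, Gamma_sst = -0.404494, Gamma_stt = 0.000000, Gamma_tss = 0.000000, Gamma_tst = -0.404494, Gamma_ttt = 0.000000
step 0: V^s = -0.1250, V^t = 1.0000
step 1: k1 = (0.000000, 0.000000), k2 = (0.006919, 0.012183), k3 = (0.006855, 0.012071), k4 = (0.014068, 0.023256); V <- V + (h/6)(k1 + 2k2 + 2k3 + k4): V^s = -0.1227, V^t = 1.0040
step 2: k1 = (0.014065, 0.023251), k2 = (0.021716, 0.032574), k3 = (0.021486, 0.032229), k4 = (0.029216, 0.038795); V <- V + (h/6)(k1 + 2k2 + 2k3 + k4): V^s = -0.1155, V^t = 1.0146
step 3: k1 = (0.029205, 0.038780), k2 = (0.036418, 0.042141), k3 = (0.036022, 0.041683), k4 = (0.041855, 0.041855); V <- V + (h/6)(k1 + 2k2 + 2k3 + k4): V^s = -0.1035, V^t = 1.0284

Answer: V^s = -0.1035, V^t = 1.0284


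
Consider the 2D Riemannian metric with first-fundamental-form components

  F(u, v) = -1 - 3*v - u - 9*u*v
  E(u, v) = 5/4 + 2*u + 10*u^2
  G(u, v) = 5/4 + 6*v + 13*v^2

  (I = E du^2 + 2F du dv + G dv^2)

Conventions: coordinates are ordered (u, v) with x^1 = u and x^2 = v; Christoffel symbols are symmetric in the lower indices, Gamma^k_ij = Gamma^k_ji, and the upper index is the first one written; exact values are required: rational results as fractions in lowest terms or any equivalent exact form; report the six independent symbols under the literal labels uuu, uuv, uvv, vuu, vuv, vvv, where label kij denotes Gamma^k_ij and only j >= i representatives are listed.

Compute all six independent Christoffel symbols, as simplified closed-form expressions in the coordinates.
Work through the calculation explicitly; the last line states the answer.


E = 5/4 + 2*u + 10*u^2; F = -1 - 3*v - u - 9*u*v; G = 5/4 + 6*v + 13*v^2
Gamma^k_ij = (1/2) g^{kl} (d_i g_jl + d_j g_il - d_l g_ij), with g^inv = (1/(EG-F^2)) [[G, -F], [-F, E]]
first partials: E_u = 2 + 20*u, E_v = 0, F_u = -1 - 9*v, F_v = -3 - 9*u, G_u = 0, G_v = 6 + 26*v
D = EG - F^2 = 9/16 + (3/2)*v + (1/2)*u + (29/4)*v^2 - 12*u*v + (23/2)*u^2 - 28*u*v^2 + 42*u^2*v + 49*u^2*v^2
expanded: Gamma^u_uu = (G E_u - 2F F_u + F E_v)/(2D), Gamma^u_uv = (G E_v - F G_u)/(2D), Gamma^u_vv = (2G F_v - G G_u - F G_v)/(2D), Gamma^v_uu = (2E F_u - E E_v - F E_u)/(2D), Gamma^v_uv = (E G_u - F E_v)/(2D), Gamma^v_vv = (E G_v - 2F F_v + F G_u)/(2D); substitute and cancel common factors

Answer: Gamma_uuu = (784*u*v^2 + 672*u*v + 184*u - 224*v^2 - 96*v + 4)/(784*u^2*v^2 + 672*u^2*v + 184*u^2 - 448*u*v^2 - 192*u*v + 8*u + 116*v^2 + 24*v + 9), Gamma_uuv = 0, Gamma_uvv = (-224*u*v - 132*u + 64*v - 12)/(784*u^2*v^2 + 672*u^2*v + 184*u^2 - 448*u*v^2 - 192*u*v + 8*u + 116*v^2 + 24*v + 9), Gamma_vuu = (336*u*v + 144*u - 132*v - 4)/(784*u^2*v^2 + 672*u^2*v + 184*u^2 - 448*u*v^2 - 192*u*v + 8*u + 116*v^2 + 24*v + 9), Gamma_vuv = 0, Gamma_vvv = (784*u^2*v + 336*u^2 - 448*u*v - 96*u + 116*v + 12)/(784*u^2*v^2 + 672*u^2*v + 184*u^2 - 448*u*v^2 - 192*u*v + 8*u + 116*v^2 + 24*v + 9)


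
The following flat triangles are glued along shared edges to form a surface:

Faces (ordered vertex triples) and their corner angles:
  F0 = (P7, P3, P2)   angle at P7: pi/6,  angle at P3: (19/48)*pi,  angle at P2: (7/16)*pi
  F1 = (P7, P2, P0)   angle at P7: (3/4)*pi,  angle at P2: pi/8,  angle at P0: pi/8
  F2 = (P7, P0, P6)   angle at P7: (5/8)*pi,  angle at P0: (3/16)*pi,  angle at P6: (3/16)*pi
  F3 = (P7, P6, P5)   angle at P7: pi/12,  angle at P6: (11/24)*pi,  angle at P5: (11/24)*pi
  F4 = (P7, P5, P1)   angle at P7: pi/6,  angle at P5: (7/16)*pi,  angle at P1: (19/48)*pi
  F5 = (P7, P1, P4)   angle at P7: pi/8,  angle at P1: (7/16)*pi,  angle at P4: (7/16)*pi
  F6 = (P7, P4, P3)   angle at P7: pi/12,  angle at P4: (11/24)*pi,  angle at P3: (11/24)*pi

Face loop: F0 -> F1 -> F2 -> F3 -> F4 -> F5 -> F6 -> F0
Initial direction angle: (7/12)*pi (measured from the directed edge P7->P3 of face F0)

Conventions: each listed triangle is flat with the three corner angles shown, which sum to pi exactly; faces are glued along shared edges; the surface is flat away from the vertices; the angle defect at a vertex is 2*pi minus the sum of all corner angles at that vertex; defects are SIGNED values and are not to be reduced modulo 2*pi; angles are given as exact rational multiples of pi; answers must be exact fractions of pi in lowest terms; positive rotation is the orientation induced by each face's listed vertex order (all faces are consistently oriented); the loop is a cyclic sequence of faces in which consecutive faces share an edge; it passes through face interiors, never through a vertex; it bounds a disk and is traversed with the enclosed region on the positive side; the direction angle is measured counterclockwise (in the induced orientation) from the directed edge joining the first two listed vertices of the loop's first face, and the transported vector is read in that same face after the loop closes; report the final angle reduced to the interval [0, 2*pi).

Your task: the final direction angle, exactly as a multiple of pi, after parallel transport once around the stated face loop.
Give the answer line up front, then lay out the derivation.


Answer: final direction angle = (7/12)*pi

enclosed vertex P7: corner angles sum to 2*pi, defect = 2*pi - 2*pi = 0
adding the enclosed defects to the starting angle (mod 2*pi, induced orientation) gives the holonomy
final angle = (7/12)*pi + 0 = (7/12)*pi (mod 2*pi)


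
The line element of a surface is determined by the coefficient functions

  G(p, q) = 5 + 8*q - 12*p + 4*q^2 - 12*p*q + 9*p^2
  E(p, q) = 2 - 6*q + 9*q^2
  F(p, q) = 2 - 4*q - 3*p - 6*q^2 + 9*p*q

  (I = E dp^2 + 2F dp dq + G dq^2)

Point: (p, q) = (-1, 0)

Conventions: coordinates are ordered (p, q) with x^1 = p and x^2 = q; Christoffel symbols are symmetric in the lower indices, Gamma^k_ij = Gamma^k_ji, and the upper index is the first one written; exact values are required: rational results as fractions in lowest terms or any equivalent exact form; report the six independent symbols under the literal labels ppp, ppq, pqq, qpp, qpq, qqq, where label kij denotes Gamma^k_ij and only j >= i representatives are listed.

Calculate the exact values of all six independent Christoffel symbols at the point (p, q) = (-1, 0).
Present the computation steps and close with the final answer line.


E = 2, F = 5, G = 26 at the point
E_p = 0, E_q = -6, F_p = -3, F_q = -13, G_p = -30, G_q = 20
EG - F^2 = 27;  g^inv = (1/27) * [[26, -5], [-5, 2]]
first-kind symbols [ij,l] = (1/2)(d_i g_jl + d_j g_il - d_l g_ij): [pp,p] = E_p/2 = 0, [pp,q] = F_p - E_q/2 = 0, [pq,p] = E_q/2 = -3, [pq,q] = G_p/2 = -15, [qq,p] = F_q - G_p/2 = 2, [qq,q] = G_q/2 = 10
Gamma^p_ij = (G*[ij,p] - F*[ij,q])/(EG - F^2), Gamma^q_ij = (E*[ij,q] - F*[ij,p])/(EG - F^2)

Answer: Gamma_ppp = 0, Gamma_ppq = -1/9, Gamma_pqq = 2/27, Gamma_qpp = 0, Gamma_qpq = -5/9, Gamma_qqq = 10/27


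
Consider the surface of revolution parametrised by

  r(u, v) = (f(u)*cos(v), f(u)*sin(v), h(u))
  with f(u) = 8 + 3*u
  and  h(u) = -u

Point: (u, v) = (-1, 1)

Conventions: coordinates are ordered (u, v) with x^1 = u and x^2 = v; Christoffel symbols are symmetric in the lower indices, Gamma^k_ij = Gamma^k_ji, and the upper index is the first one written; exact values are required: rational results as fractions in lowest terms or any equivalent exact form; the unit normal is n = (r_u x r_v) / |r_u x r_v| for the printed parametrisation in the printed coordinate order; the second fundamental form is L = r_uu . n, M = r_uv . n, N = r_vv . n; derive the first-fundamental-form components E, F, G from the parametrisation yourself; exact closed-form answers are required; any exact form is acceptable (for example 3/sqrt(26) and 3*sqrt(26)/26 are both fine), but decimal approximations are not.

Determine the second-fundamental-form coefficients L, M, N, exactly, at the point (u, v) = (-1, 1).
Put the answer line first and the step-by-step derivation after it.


Answer: L = 0, M = 0, N = -sqrt(10)/2

f = 5, f' = 3, f'' = 0, h' = -1, h'' = 0
E = 10, F = 0, G = 25; answer radicand W^2 = 10
unnormalised second-form numerators: l = 0, m = 0, n = -5; L = l/sqrt(10), and similarly M = m/sqrt(W^2), N = n/sqrt(W^2)


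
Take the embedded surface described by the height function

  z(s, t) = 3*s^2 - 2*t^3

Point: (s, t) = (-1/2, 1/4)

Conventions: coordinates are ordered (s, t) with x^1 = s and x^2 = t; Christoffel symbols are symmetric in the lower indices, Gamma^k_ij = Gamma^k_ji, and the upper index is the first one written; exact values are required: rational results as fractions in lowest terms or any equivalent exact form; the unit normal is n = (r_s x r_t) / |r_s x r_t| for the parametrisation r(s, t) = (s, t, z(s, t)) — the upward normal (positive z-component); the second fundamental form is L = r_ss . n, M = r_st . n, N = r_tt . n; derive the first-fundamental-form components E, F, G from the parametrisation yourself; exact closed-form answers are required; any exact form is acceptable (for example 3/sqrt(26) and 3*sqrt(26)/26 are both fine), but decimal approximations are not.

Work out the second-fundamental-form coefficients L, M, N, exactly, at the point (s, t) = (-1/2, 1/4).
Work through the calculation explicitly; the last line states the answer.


z_s = -3, z_t = -3/8, z_ss = 6, z_st = 0, z_tt = -3
E = 10, F = 9/8, G = 73/64; answer radicand W^2 = 649/64
unnormalised second-form numerators: l = 6, m = 0, n = -3; L = l/sqrt(649/64), and similarly M = m/sqrt(W^2), N = n/sqrt(W^2)

Answer: L = 48*sqrt(649)/649, M = 0, N = -24*sqrt(649)/649


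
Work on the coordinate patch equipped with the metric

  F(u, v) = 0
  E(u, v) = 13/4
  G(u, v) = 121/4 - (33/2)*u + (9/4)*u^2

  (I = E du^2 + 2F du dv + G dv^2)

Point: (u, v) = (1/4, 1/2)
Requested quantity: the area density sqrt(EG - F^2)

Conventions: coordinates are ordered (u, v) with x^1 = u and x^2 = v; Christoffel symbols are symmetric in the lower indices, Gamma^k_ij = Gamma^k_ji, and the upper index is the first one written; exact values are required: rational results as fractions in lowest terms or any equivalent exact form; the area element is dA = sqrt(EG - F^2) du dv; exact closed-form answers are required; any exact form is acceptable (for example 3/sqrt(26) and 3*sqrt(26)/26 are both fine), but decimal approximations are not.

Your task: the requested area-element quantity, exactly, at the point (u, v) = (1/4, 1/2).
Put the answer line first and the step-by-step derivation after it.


Answer: sqrt(EG - F^2) = 41*sqrt(13)/16

E = 13/4, F = 0, G = 1681/64; EG - F^2 = 21853/256


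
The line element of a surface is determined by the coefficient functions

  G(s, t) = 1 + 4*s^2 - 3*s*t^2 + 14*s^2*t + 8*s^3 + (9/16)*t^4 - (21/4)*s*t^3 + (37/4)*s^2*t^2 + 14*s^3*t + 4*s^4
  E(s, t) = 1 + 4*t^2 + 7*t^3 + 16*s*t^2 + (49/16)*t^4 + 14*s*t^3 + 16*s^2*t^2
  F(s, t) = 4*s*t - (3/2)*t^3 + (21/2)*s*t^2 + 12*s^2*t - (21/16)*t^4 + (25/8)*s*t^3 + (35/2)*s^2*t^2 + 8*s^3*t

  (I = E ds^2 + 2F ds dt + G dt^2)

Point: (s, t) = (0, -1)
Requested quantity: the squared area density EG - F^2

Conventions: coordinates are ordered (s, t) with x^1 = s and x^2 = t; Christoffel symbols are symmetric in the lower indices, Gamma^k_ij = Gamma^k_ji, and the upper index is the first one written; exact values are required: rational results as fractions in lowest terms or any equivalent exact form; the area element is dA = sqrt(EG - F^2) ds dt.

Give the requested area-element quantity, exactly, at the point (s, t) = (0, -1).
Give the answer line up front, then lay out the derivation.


Answer: EG - F^2 = 13/8

E = 17/16, F = 3/16, G = 25/16; EG - F^2 = 13/8


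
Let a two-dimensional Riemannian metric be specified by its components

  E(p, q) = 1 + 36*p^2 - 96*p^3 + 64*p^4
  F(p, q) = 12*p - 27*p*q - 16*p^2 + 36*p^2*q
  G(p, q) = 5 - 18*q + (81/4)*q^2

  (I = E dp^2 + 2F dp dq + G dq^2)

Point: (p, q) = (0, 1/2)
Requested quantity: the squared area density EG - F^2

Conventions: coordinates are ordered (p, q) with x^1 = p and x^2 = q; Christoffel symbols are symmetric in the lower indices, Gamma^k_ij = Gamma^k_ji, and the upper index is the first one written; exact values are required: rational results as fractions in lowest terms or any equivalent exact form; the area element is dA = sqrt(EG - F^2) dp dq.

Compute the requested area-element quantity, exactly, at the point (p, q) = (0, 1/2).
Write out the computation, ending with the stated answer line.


E = 1, F = 0, G = 17/16; EG - F^2 = 17/16

Answer: EG - F^2 = 17/16


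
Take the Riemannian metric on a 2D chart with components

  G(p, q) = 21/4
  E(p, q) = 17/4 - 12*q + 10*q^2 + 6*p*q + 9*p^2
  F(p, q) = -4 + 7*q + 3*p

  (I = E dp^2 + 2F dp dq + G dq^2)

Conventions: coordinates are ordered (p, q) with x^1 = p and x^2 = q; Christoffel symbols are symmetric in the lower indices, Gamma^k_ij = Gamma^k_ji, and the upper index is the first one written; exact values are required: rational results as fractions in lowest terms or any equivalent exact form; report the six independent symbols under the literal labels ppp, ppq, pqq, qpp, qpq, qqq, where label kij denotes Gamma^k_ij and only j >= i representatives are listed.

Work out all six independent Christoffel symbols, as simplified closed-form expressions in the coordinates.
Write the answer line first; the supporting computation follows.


Answer: Gamma_ppp = (144*p^2 + 816*p*q + 132*p + 1120*q^2 - 1396*q + 576)/(612*p^2 - 168*p*q + 384*p + 56*q^2 - 112*q + 101), Gamma_ppq = (252*p + 840*q - 504)/(612*p^2 - 168*p*q + 384*p + 56*q^2 - 112*q + 101), Gamma_pqq = 588/(612*p^2 - 168*p*q + 384*p + 56*q^2 - 112*q + 101), Gamma_qpp = (-432*p^3 - 1728*p^2*q + 864*p^2 - 1440*p*q^2 + 288*p*q + 372*p - 1600*q^3 + 3024*q^2 - 2216*q + 612)/(612*p^2 - 168*p*q + 384*p + 56*q^2 - 112*q + 101), Gamma_qpq = (-144*p^2 - 816*p*q + 480*p - 1120*q^2 + 1312*q - 384)/(612*p^2 - 168*p*q + 384*p + 56*q^2 - 112*q + 101), Gamma_qqq = (-336*p - 784*q + 448)/(612*p^2 - 168*p*q + 384*p + 56*q^2 - 112*q + 101)

E = 17/4 - 12*q + 10*q^2 + 6*p*q + 9*p^2; F = -4 + 7*q + 3*p; G = 21/4
Gamma^k_ij = (1/2) g^{kl} (d_i g_jl + d_j g_il - d_l g_ij), with g^inv = (1/(EG-F^2)) [[G, -F], [-F, E]]
first partials: E_p = 6*q + 18*p, E_q = -12 + 20*q + 6*p, F_p = 3, F_q = 7, G_p = 0, G_q = 0
D = EG - F^2 = 101/16 - 7*q + 24*p + (7/2)*q^2 - (21/2)*p*q + (153/4)*p^2
expanded: Gamma^p_pp = (G E_p - 2F F_p + F E_q)/(2D), Gamma^p_pq = (G E_q - F G_p)/(2D), Gamma^p_qq = (2G F_q - G G_p - F G_q)/(2D), Gamma^q_pp = (2E F_p - E E_q - F E_p)/(2D), Gamma^q_pq = (E G_p - F E_q)/(2D), Gamma^q_qq = (E G_q - 2F F_q + F G_p)/(2D); substitute and cancel common factors


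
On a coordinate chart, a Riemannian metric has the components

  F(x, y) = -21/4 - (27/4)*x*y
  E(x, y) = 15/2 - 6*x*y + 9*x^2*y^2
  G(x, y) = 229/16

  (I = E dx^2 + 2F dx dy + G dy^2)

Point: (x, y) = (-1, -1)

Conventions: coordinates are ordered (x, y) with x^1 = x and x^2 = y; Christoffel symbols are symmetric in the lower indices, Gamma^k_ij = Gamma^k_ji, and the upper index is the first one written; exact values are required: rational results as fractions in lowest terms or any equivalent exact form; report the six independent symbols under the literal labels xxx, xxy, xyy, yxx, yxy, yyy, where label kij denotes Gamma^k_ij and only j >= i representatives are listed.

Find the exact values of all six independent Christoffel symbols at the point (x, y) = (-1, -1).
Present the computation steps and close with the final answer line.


E = 21/2, F = -12, G = 229/16 at the point
E_x = -12, E_y = -12, F_x = 27/4, F_y = 27/4, G_x = 0, G_y = 0
EG - F^2 = 201/32;  g^inv = (32/201) * [[229/16, 12], [12, 21/2]]
first-kind symbols [ij,l] = (1/2)(d_i g_jl + d_j g_il - d_l g_ij): [xx,x] = E_x/2 = -6, [xx,y] = F_x - E_y/2 = 51/4, [xy,x] = E_y/2 = -6, [xy,y] = G_x/2 = 0, [yy,x] = F_y - G_x/2 = 27/4, [yy,y] = G_y/2 = 0
Gamma^x_ij = (G*[ij,x] - F*[ij,y])/(EG - F^2), Gamma^y_ij = (E*[ij,y] - F*[ij,x])/(EG - F^2)

Answer: Gamma_xxx = 716/67, Gamma_xxy = -916/67, Gamma_xyy = 2061/134, Gamma_yxx = 660/67, Gamma_yxy = -768/67, Gamma_yyy = 864/67


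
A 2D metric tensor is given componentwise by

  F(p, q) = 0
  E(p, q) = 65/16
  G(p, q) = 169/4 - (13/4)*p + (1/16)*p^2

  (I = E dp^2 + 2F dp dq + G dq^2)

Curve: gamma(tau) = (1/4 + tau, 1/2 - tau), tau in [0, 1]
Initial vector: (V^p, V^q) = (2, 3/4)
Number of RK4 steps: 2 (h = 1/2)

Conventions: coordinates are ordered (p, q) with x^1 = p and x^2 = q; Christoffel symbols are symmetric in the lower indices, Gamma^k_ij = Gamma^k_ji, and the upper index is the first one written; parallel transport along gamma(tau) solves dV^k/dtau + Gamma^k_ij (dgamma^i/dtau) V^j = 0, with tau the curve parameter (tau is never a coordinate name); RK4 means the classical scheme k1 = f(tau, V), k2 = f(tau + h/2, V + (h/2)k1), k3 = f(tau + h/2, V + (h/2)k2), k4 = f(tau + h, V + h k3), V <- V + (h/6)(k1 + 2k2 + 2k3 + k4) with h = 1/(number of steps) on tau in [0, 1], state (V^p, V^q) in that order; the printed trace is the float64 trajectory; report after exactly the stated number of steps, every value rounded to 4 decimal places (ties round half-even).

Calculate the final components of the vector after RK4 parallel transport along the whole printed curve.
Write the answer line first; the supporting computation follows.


Answer: V^p = 2.2810, V^q = 0.6937

gamma'(tau) = (1, -1); f(tau, V)^k = -Gamma^k_ij(gamma(tau)) gamma'^i(tau) V^j; h = 1/2; intermediate values shown to 6 dp
curve data and Christoffel symbols at the stage parameters:
  tau = 0.000000: gamma = (0.250000, 0.500000), gamma' = (1.000000, -1.000000); Gamma_ppp = 0.000000, Gamma_ppq = 0.000000, Gamma_pqq = 0.396154, Gamma_qpp = 0.000000, Gamma_qpq = -0.038835, Gamma_qqq = 0.000000
  tau = 0.250000: gamma = (0.500000, 0.250000), gamma' = (1.000000, -1.000000); Gamma_ppp = 0.000000, Gamma_ppq = 0.000000, Gamma_pqq = 0.392308, Gamma_qpp = 0.000000, Gamma_qpq = -0.039216, Gamma_qqq = 0.000000
  tau = 0.500000: gamma = (0.750000, 0.000000), gamma' = (1.000000, -1.000000); Gamma_ppp = 0.000000, Gamma_ppq = 0.000000, Gamma_pqq = 0.388462, Gamma_qpp = 0.000000, Gamma_qpq = -0.039604, Gamma_qqq = 0.000000
  tau = 0.750000: gamma = (1.000000, -0.250000), gamma' = (1.000000, -1.000000); Gamma_ppp = 0.000000, Gamma_ppq = 0.000000, Gamma_pqq = 0.384615, Gamma_qpp = 0.000000, Gamma_qpq = -0.040000, Gamma_qqq = 0.000000
  tau = 1.000000: gamma = (1.250000, -0.500000), gamma' = (1.000000, -1.000000); Gamma_ppp = 0.000000, Gamma_ppq = 0.000000, Gamma_pqq = 0.380769, Gamma_qpp = 0.000000, Gamma_qpq = -0.040404, Gamma_qqq = 0.000000
step 0: V^p = 2.0000, V^q = 0.7500
step 1: k1 = (0.297115, -0.048544), k2 = (0.289470, -0.052408), k3 = (0.289091, -0.052371), k4 = (0.281174, -0.056267); V <- V + (h/6)(k1 + 2k2 + 2k3 + k4): V^p = 2.1446, V^q = 0.7238
step 2: k1 = (0.281169, -0.056270), k2 = (0.272975, -0.060207), k3 = (0.272596, -0.060164), k4 = (0.264147, -0.064129); V <- V + (h/6)(k1 + 2k2 + 2k3 + k4): V^p = 2.2810, V^q = 0.6937


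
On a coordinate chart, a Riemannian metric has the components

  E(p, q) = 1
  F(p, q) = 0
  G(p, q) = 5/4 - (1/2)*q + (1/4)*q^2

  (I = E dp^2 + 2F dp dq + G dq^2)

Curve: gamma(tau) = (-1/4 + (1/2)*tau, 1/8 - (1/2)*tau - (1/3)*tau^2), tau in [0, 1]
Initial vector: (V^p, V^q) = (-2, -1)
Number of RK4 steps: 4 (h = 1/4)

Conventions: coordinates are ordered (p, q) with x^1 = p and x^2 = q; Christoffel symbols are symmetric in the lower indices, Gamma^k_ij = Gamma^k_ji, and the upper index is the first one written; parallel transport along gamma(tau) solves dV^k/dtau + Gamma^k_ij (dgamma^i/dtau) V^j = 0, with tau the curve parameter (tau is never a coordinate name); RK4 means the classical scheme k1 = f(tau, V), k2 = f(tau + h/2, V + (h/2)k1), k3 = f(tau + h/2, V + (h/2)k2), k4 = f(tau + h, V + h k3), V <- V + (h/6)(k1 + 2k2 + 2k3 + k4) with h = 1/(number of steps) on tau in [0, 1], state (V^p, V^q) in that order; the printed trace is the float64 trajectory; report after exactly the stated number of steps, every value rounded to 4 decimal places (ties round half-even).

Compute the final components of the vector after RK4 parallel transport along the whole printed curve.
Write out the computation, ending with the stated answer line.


gamma'(tau) = (1/2, -1/2 - (2/3)*tau); f(tau, V)^k = -Gamma^k_ij(gamma(tau)) gamma'^i(tau) V^j; h = 1/4; intermediate values shown to 6 dp
curve data and Christoffel symbols at the stage parameters:
  tau = 0.000000: gamma = (-0.250000, 0.125000), gamma' = (0.500000, -0.500000); Gamma_ppp = 0.000000, Gamma_ppq = 0.000000, Gamma_pqq = 0.000000, Gamma_qpp = 0.000000, Gamma_qpq = 0.000000, Gamma_qqq = -0.183607
  tau = 0.125000: gamma = (-0.187500, 0.057292), gamma' = (0.500000, -0.583333); Gamma_ppp = 0.000000, Gamma_ppq = 0.000000, Gamma_pqq = 0.000000, Gamma_qpp = 0.000000, Gamma_qpq = 0.000000, Gamma_qqq = -0.192834
  tau = 0.250000: gamma = (-0.125000, -0.020833), gamma' = (0.500000, -0.666667); Gamma_ppp = 0.000000, Gamma_ppq = 0.000000, Gamma_pqq = 0.000000, Gamma_qpp = 0.000000, Gamma_qpq = 0.000000, Gamma_qqq = -0.202462
  tau = 0.375000: gamma = (-0.062500, -0.109375), gamma' = (0.500000, -0.750000); Gamma_ppp = 0.000000, Gamma_ppq = 0.000000, Gamma_pqq = 0.000000, Gamma_qpp = 0.000000, Gamma_qpq = 0.000000, Gamma_qqq = -0.212089
  tau = 0.500000: gamma = (0.000000, -0.208333), gamma' = (0.500000, -0.833333); Gamma_ppp = 0.000000, Gamma_ppq = 0.000000, Gamma_pqq = 0.000000, Gamma_qpp = 0.000000, Gamma_qpq = 0.000000, Gamma_qqq = -0.221304
  tau = 0.625000: gamma = (0.062500, -0.317708), gamma' = (0.500000, -0.916667); Gamma_ppp = 0.000000, Gamma_ppq = 0.000000, Gamma_pqq = 0.000000, Gamma_qpp = 0.000000, Gamma_qpq = 0.000000, Gamma_qqq = -0.229712
  tau = 0.750000: gamma = (0.125000, -0.437500), gamma' = (0.500000, -1.000000); Gamma_ppp = 0.000000, Gamma_ppq = 0.000000, Gamma_pqq = 0.000000, Gamma_qpp = 0.000000, Gamma_qpq = 0.000000, Gamma_qqq = -0.236961
  tau = 0.875000: gamma = (0.187500, -0.567708), gamma' = (0.500000, -1.083333); Gamma_ppp = 0.000000, Gamma_ppq = 0.000000, Gamma_pqq = 0.000000, Gamma_qpp = 0.000000, Gamma_qpq = 0.000000, Gamma_qqq = -0.242765
  tau = 1.000000: gamma = (0.250000, -0.708333), gamma' = (0.500000, -1.166667); Gamma_ppp = 0.000000, Gamma_ppq = 0.000000, Gamma_pqq = 0.000000, Gamma_qpp = 0.000000, Gamma_qpq = 0.000000, Gamma_qqq = -0.246926
step 0: V^p = -2.0000, V^q = -1.0000
step 1: k1 = (0.000000, 0.091803), k2 = (0.000000, 0.111196), k3 = (0.000000, 0.110923), k4 = (0.000000, 0.131232); V <- V + (h/6)(k1 + 2k2 + 2k3 + k4): V^p = -2.0000, V^q = -0.9722
step 2: k1 = (0.000000, 0.131222), k2 = (0.000000, 0.152035), k3 = (0.000000, 0.151621), k4 = (0.000000, 0.172302); V <- V + (h/6)(k1 + 2k2 + 2k3 + k4): V^p = -2.0000, V^q = -0.9342
step 3: k1 = (0.000000, 0.172293), k2 = (0.000000, 0.192188), k3 = (0.000000, 0.191665), k4 = (0.000000, 0.210025); V <- V + (h/6)(k1 + 2k2 + 2k3 + k4): V^p = -2.0000, V^q = -0.8863
step 4: k1 = (0.000000, 0.210025), k2 = (0.000000, 0.226196), k3 = (0.000000, 0.225664), k4 = (0.000000, 0.239081); V <- V + (h/6)(k1 + 2k2 + 2k3 + k4): V^p = -2.0000, V^q = -0.8300

Answer: V^p = -2.0000, V^q = -0.8300


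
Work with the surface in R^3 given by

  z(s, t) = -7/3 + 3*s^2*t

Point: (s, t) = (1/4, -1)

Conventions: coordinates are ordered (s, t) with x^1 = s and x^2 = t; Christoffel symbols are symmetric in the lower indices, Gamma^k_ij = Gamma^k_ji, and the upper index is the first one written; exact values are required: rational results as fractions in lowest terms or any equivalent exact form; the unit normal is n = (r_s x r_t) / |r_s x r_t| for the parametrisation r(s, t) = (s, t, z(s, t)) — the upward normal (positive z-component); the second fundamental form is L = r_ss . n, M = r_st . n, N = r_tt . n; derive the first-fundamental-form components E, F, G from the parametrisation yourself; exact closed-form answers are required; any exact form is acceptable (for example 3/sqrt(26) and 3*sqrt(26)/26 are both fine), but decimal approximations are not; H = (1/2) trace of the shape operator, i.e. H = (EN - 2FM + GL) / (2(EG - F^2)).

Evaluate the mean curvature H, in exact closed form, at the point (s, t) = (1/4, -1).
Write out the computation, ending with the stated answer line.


z_s = -3/2, z_t = 3/16, z_ss = -6, z_st = 3/2, z_tt = 0
E = 13/4, F = -9/32, G = 265/256; answer radicand W^2 = 841/256
unnormalised second-form numerators: l = -6, m = 3/2, n = 0; L = l/sqrt(841/256), and similarly M = m/sqrt(W^2), N = n/sqrt(W^2)
H = (E*n - 2*F*m + G*l) / (2*(EG - F^2)*sqrt(W^2)); E*n - 2*F*m + G*l = -687/128, EG - F^2 = 841/256, so H = (-687/841)/sqrt(841/256)

Answer: H = -10992/24389


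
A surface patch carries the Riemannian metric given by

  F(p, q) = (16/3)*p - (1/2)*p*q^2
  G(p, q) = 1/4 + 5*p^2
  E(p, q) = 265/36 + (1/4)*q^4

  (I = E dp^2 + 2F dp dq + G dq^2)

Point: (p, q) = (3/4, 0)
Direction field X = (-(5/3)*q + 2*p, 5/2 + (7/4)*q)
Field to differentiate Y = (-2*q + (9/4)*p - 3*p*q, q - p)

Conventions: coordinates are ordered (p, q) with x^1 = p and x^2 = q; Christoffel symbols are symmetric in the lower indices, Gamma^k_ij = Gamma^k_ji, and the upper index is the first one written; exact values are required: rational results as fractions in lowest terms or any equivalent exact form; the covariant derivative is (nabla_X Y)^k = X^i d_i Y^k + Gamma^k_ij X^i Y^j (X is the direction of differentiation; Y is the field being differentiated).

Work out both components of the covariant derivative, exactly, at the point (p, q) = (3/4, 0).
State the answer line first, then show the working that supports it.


Answer: (nabla_X Y)^p = -582049/30152, (nabla_X Y)^q = 751997/30152

E = 265/36, F = 4, G = 49/16 at the point
E_p = 0, E_q = 0, F_p = 16/3, F_q = 0, G_p = 15/2, G_q = 0
EG - F^2 = 3769/576;  g^inv = (576/3769) * [[49/16, -4], [-4, 265/36]]
first-kind symbols [ij,l] = (1/2)(d_i g_jl + d_j g_il - d_l g_ij): [pp,p] = E_p/2 = 0, [pp,q] = F_p - E_q/2 = 16/3, [pq,p] = E_q/2 = 0, [pq,q] = G_p/2 = 15/4, [qq,p] = F_q - G_p/2 = -15/4, [qq,q] = G_q/2 = 0
Gamma^p_ij = (G*[ij,p] - F*[ij,q])/(EG - F^2), Gamma^q_ij = (E*[ij,q] - F*[ij,p])/(EG - F^2)
Gamma_ppp = -12288/3769, Gamma_ppq = -8640/3769, Gamma_pqq = -6615/3769, Gamma_qpp = 67840/11307, Gamma_qpq = 15900/3769, Gamma_qqq = 8640/3769
X = (3/2, 5/2), Y = (27/16, -3/4) at the point


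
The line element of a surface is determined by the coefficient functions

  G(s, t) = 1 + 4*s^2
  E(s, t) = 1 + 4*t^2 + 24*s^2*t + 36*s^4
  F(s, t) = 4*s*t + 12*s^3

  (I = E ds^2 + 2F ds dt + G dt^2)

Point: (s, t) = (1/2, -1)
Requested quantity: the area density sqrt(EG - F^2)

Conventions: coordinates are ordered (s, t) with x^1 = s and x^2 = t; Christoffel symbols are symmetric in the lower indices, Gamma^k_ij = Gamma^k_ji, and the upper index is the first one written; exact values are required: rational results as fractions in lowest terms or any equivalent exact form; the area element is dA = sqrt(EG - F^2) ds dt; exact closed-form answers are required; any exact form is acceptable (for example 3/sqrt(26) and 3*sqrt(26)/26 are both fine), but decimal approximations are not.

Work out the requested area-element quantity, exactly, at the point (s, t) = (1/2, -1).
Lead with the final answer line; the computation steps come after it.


Answer: sqrt(EG - F^2) = 3/2

E = 5/4, F = -1/2, G = 2; EG - F^2 = 9/4


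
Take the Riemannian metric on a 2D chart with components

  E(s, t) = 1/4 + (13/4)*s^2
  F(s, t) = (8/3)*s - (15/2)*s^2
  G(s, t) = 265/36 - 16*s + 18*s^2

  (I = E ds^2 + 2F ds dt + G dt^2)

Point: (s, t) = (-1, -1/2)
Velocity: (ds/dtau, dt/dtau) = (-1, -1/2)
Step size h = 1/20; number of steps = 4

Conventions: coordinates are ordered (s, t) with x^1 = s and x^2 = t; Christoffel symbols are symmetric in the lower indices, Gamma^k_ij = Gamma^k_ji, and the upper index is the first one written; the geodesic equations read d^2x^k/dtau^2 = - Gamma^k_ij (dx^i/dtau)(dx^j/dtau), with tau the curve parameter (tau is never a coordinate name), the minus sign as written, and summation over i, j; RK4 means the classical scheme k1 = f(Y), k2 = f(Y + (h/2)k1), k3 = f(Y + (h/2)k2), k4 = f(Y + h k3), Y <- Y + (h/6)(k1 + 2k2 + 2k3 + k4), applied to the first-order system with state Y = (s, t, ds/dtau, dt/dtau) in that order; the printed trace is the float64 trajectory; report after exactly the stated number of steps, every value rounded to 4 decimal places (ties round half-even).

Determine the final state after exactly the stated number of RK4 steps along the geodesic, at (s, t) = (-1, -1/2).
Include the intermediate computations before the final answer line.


f(Y) = (ds/dtau, dt/dtau, -Gamma^s_ij Y'^i Y'^j, -Gamma^t_ij Y'^i Y'^j) with the Gammas evaluated at the stage position; h = 0.050000; intermediate values shown to 6 dp
step 0: s = -1.0000, t = -0.5000, ds/dtau = -1.0000, dt/dtau = -0.5000
step 1:
  k1: at (s, t) = (-1.000000, -0.500000), (ds/dtau, dt/dtau) = (-1.000000, -0.500000); Gamma_sss = 1.091412, Gamma_sst = -6.384435, Gamma_stt = 25.973834, Gamma_tss = 0.695404, Gamma_tst = -2.197920, Gamma_ttt = 6.384435; k1 = (-1.000000, -0.500000, -1.200436, -0.093593)
  k2: at (s, t) = (-1.025000, -0.512500), (ds/dtau, dt/dtau) = (-1.030011, -0.502340); Gamma_sss = 1.127722, Gamma_sst = -6.418091, Gamma_stt = 25.805575, Gamma_tss = 0.703270, Gamma_tst = -2.216079, Gamma_ttt = 6.418091; k2 = (-1.030011, -0.502340, -1.066701, -0.072423)
  k3: at (s, t) = (-1.025750, -0.512558), (ds/dtau, dt/dtau) = (-1.026668, -0.501811); Gamma_sss = 1.128792, Gamma_sst = -6.419071, Gamma_stt = 25.800611, Gamma_tss = 0.703504, Gamma_tst = -2.216614, Gamma_ttt = 6.419071; k3 = (-1.026668, -0.501811, -1.072634, -0.073970)
  k4: at (s, t) = (-1.051333, -0.525091), (ds/dtau, dt/dtau) = (-1.053632, -0.503699); Gamma_sss = 1.164625, Gamma_sst = -6.451503, Gamma_stt = 25.634217, Gamma_tss = 0.711382, Gamma_tst = -2.234513, Gamma_ttt = 6.451503; k4 = (-1.053632, -0.503699, -0.948820, -0.054790)
  Y <- Y + (h/6)(k1 + 2k2 + 2k3 + k4): s = -1.0514, t = -0.5251, ds/dtau = -1.0536, dt/dtau = -0.5037
step 2:
  k1: at (s, t) = (-1.051392, -0.525100), (ds/dtau, dt/dtau) = (-1.053566, -0.503676); Gamma_sss = 1.164705, Gamma_sst = -6.451575, Gamma_stt = 25.633845, Gamma_tss = 0.711400, Gamma_tst = -2.234553, Gamma_ttt = 6.451575; k1 = (-1.053566, -0.503676, -0.948734, -0.054795)
  k2: at (s, t) = (-1.077731, -0.537692), (ds/dtau, dt/dtau) = (-1.077284, -0.505046); Gamma_sss = 1.200287, Gamma_sst = -6.483010, Gamma_stt = 25.468117, Gamma_tss = 0.719334, Gamma_tst = -2.252298, Gamma_ttt = 6.483010; k2 = (-1.077284, -0.505046, -0.834648, -0.037596)
  k3: at (s, t) = (-1.078324, -0.537726), (ds/dtau, dt/dtau) = (-1.074432, -0.504616); Gamma_sss = 1.201073, Gamma_sst = -6.483695, Gamma_stt = 25.464448, Gamma_tss = 0.719510, Gamma_tst = -2.252690, Gamma_ttt = 6.483695; k3 = (-1.074432, -0.504616, -0.840122, -0.038890)
  k4: at (s, t) = (-1.105113, -0.550331), (ds/dtau, dt/dtau) = (-1.095572, -0.505621); Gamma_sss = 1.235926, Gamma_sst = -6.513705, Gamma_stt = 25.301437, Gamma_tss = 0.727390, Gamma_tst = -2.270036, Gamma_ttt = 6.513705; k4 = (-1.095572, -0.505621, -0.735373, -0.023369)
  Y <- Y + (h/6)(k1 + 2k2 + 2k3 + k4): s = -1.1052, t = -0.5503, ds/dtau = -1.0955, dt/dtau = -0.5056
step 3:
  k1: at (s, t) = (-1.105163, -0.550339), (ds/dtau, dt/dtau) = (-1.095513, -0.505603); Gamma_sss = 1.235990, Gamma_sst = -6.513759, Gamma_stt = 25.301139, Gamma_tss = 0.727404, Gamma_tst = -2.270067, Gamma_ttt = 6.513759; k1 = (-1.095513, -0.505603, -0.735335, -0.023377)
  k2: at (s, t) = (-1.132551, -0.562979), (ds/dtau, dt/dtau) = (-1.113896, -0.506187); Gamma_sss = 1.270309, Gamma_sst = -6.542541, Gamma_stt = 25.139794, Gamma_tss = 0.735265, Gamma_tst = -2.287106, Gamma_ttt = 6.542541; k2 = (-1.113896, -0.506187, -0.639714, -0.009533)
  k3: at (s, t) = (-1.133010, -0.562993), (ds/dtau, dt/dtau) = (-1.111506, -0.505841); Gamma_sss = 1.270874, Gamma_sst = -6.543009, Gamma_stt = 25.137131, Gamma_tss = 0.735396, Gamma_tst = -2.287386, Gamma_ttt = 6.543009; k3 = (-1.111506, -0.505841, -0.644509, -0.010590)
  k4: at (s, t) = (-1.160738, -0.575631), (ds/dtau, dt/dtau) = (-1.127739, -0.506132); Gamma_sss = 1.304302, Gamma_sst = -6.570273, Gamma_stt = 24.978974, Gamma_tss = 0.743151, Gamma_tst = -2.303933, Gamma_ttt = 6.570273; k4 = (-1.127739, -0.506132, -0.557237, 0.001860)
  Y <- Y + (h/6)(k1 + 2k2 + 2k3 + k4): s = -1.1608, t = -0.5756, ds/dtau = -1.1277, dt/dtau = -0.5061
step 4:
  k1: at (s, t) = (-1.160780, -0.575637), (ds/dtau, dt/dtau) = (-1.127688, -0.506117); Gamma_sss = 1.304351, Gamma_sst = -6.570312, Gamma_stt = 24.978739, Gamma_tss = 0.743163, Gamma_tst = -2.303958, Gamma_ttt = 6.570312; k1 = (-1.127688, -0.506117, -0.557226, 0.001851)
  k2: at (s, t) = (-1.188972, -0.588290), (ds/dtau, dt/dtau) = (-1.141619, -0.506071); Gamma_sss = 1.337054, Gamma_sst = -6.596228, Gamma_stt = 24.822869, Gamma_tss = 0.750842, Gamma_tst = -2.320091, Gamma_ttt = 6.596228; k2 = (-1.141619, -0.506071, -0.478093, 0.012906)
  k3: at (s, t) = (-1.189321, -0.588289), (ds/dtau, dt/dtau) = (-1.139641, -0.505795); Gamma_sss = 1.337450, Gamma_sst = -6.596537, Gamma_stt = 24.820974, Gamma_tss = 0.750936, Gamma_tst = -2.320286, Gamma_ttt = 6.596537; k3 = (-1.139641, -0.505795, -0.482153, 0.012056)
  k4: at (s, t) = (-1.217762, -0.600926), (ds/dtau, dt/dtau) = (-1.151796, -0.505514); Gamma_sss = 1.369169, Gamma_sst = -6.620917, Gamma_stt = 24.668494, Gamma_tss = 0.758472, Gamma_tst = -2.335872, Gamma_ttt = 6.620917; k4 = (-1.151796, -0.505514, -0.410241, 0.021965)
  Y <- Y + (h/6)(k1 + 2k2 + 2k3 + k4): s = -1.2178, t = -0.6009, ds/dtau = -1.1518, dt/dtau = -0.5055

Answer: s = -1.2178, t = -0.6009, ds/dtau = -1.1518, dt/dtau = -0.5055
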